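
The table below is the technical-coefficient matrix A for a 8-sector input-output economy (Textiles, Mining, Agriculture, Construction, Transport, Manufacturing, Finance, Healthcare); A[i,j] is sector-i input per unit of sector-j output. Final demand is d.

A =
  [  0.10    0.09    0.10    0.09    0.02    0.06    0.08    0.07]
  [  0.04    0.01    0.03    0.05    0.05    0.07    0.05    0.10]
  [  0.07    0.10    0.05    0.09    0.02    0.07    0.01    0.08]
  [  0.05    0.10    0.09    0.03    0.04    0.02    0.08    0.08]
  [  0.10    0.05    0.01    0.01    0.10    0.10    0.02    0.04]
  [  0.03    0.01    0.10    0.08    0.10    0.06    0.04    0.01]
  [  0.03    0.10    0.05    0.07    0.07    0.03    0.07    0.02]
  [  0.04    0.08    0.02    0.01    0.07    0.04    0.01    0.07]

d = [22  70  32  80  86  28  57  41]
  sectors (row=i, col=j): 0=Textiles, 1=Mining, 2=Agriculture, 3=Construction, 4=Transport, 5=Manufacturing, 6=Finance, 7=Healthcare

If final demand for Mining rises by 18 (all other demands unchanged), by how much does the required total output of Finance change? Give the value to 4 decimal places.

Form M = I − A:
  [  0.90   -0.09   -0.10   -0.09   -0.02   -0.06   -0.08   -0.07]
  [ -0.04    0.99   -0.03   -0.05   -0.05   -0.07   -0.05   -0.10]
  [ -0.07   -0.10    0.95   -0.09   -0.02   -0.07   -0.01   -0.08]
  [ -0.05   -0.10   -0.09    0.97   -0.04   -0.02   -0.08   -0.08]
  [ -0.10   -0.05   -0.01   -0.01    0.90   -0.10   -0.02   -0.04]
  [ -0.03   -0.01   -0.10   -0.08   -0.10    0.94   -0.04   -0.01]
  [ -0.03   -0.10   -0.05   -0.07   -0.07   -0.03    0.93   -0.02]
  [ -0.04   -0.08   -0.02   -0.01   -0.07   -0.04   -0.01    0.93]
Leontief inverse L = M⁻¹:
  [  1.1637    0.1682    0.1659    0.1539    0.0805    0.1212    0.1326    0.1408]
  [  0.0804    1.0585    0.0697    0.0857    0.0953    0.1096    0.0802    0.1402]
  [  0.1199    0.1570    1.1020    0.1371    0.0699    0.1192    0.0505    0.1379]
  [  0.0997    0.1597    0.1350    1.0776    0.0895    0.0703    0.1177    0.1361]
  [  0.1501    0.0967    0.0565    0.0532    1.1509    0.1499    0.0554    0.0834]
  [  0.0792    0.0649    0.1452    0.1229    0.1472    1.1075    0.0738    0.0558]
  [  0.0756    0.1515    0.0923    0.1115    0.1170    0.0761    1.1070    0.0692]
  [  0.0761    0.1151    0.0498    0.0390    0.1083    0.0777    0.0342    1.1072]
Total output x = L · d:
  x_0 = 1.1637·22 + 0.1682·70 + 0.1659·32 + 0.1539·80 + 0.0805·86 + 0.1212·28 + 0.1326·57 + 0.1408·41 = 78.6394
  x_1 = 0.0804·22 + 1.0585·70 + 0.0697·32 + 0.0857·80 + 0.0953·86 + 0.1096·28 + 0.0802·57 + 0.1402·41 = 106.5380
  x_2 = 0.1199·22 + 0.1570·70 + 1.1020·32 + 0.1371·80 + 0.0699·86 + 0.1192·28 + 0.0505·57 + 0.1379·41 = 77.7415
  x_3 = 0.0997·22 + 0.1597·70 + 0.1350·32 + 1.0776·80 + 0.0895·86 + 0.0703·28 + 0.1177·57 + 0.1361·41 = 125.8571
  x_4 = 0.1501·22 + 0.0967·70 + 0.0565·32 + 0.0532·80 + 1.1509·86 + 0.1499·28 + 0.0554·57 + 0.0834·41 = 125.8859
  x_5 = 0.0792·22 + 0.0649·70 + 0.1452·32 + 0.1229·80 + 0.1472·86 + 1.1075·28 + 0.0738·57 + 0.0558·41 = 70.9359
  x_6 = 0.0756·22 + 0.1515·70 + 0.0923·32 + 0.1115·80 + 0.1170·86 + 0.0761·28 + 1.1070·57 + 0.0692·41 = 102.2751
  x_7 = 0.0761·22 + 0.1151·70 + 0.0498·32 + 0.0390·80 + 0.1083·86 + 0.0777·28 + 0.0342·57 + 1.1072·41 = 73.2841
Δx_6 = L[6,1] · Δd_1 = 0.1515 · 18 = 2.7278

2.7278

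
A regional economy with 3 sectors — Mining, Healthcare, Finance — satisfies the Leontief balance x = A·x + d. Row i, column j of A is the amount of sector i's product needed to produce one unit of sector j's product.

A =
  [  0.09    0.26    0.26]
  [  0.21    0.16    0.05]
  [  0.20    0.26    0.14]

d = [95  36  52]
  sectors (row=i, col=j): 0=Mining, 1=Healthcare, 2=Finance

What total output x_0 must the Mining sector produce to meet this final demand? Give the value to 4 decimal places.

167.0792

Form M = I − A:
  [  0.91   -0.26   -0.26]
  [ -0.21    0.84   -0.05]
  [ -0.20   -0.26    0.86]
Leontief inverse L = M⁻¹:
  [  1.3183    0.5411    0.4300]
  [  0.3542    1.3577    0.1860]
  [  0.4137    0.5363    1.3190]
Total output x = L · d:
  x_0 = 1.3183·95 + 0.5411·36 + 0.4300·52 = 167.0792
  x_1 = 0.3542·95 + 1.3577·36 + 0.1860·52 = 92.1981
  x_2 = 0.4137·95 + 0.5363·36 + 1.3190·52 = 127.1946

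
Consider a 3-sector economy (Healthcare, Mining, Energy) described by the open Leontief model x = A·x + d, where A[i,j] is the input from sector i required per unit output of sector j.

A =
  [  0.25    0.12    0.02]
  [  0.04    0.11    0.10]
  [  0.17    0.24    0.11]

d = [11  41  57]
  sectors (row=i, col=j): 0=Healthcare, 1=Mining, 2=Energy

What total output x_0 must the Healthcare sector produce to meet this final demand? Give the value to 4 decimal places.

25.9879

Form M = I − A:
  [  0.75   -0.12   -0.02]
  [ -0.04    0.89   -0.10]
  [ -0.17   -0.24    0.89]
Leontief inverse L = M⁻¹:
  [  1.3558    0.1970    0.0526]
  [  0.0928    1.1722    0.1338]
  [  0.2840    0.3537    1.1697]
Total output x = L · d:
  x_0 = 1.3558·11 + 0.1970·41 + 0.0526·57 = 25.9879
  x_1 = 0.0928·11 + 1.1722·41 + 0.1338·57 = 56.7074
  x_2 = 0.2840·11 + 0.3537·41 + 1.1697·57 = 84.3008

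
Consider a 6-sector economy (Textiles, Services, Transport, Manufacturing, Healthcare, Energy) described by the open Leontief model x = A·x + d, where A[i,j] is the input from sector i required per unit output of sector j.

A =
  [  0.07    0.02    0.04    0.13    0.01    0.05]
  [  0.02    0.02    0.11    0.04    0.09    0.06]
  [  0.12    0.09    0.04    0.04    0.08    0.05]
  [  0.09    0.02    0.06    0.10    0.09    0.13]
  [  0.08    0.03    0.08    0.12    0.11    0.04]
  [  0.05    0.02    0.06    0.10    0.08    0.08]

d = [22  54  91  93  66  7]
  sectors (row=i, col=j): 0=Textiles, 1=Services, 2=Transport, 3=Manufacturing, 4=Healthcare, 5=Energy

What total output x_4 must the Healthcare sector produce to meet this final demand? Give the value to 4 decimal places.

114.0285

Form M = I − A:
  [  0.93   -0.02   -0.04   -0.13   -0.01   -0.05]
  [ -0.02    0.98   -0.11   -0.04   -0.09   -0.06]
  [ -0.12   -0.09    0.96   -0.04   -0.08   -0.05]
  [ -0.09   -0.02   -0.06    0.90   -0.09   -0.13]
  [ -0.08   -0.03   -0.08   -0.12    0.89   -0.04]
  [ -0.05   -0.02   -0.06   -0.10   -0.08    0.92]
Leontief inverse L = M⁻¹:
  [  1.1124    0.0365    0.0720    0.1826    0.0496    0.0947]
  [  0.0673    1.0433    0.1457    0.0918    0.1375    0.0986]
  [  0.1689    0.1112    1.0849    0.1055    0.1300    0.0960]
  [  0.1530    0.0459    0.1102    1.1818    0.1529    0.1909]
  [  0.1427    0.0565    0.1283    0.1957    1.1710    0.0970]
  [  0.1020    0.0418    0.1010    0.1643    0.1326    1.1297]
Total output x = L · d:
  x_0 = 1.1124·22 + 0.0365·54 + 0.0720·91 + 0.1826·93 + 0.0496·66 + 0.0947·7 = 53.9207
  x_1 = 0.0673·22 + 1.0433·54 + 0.1457·91 + 0.0918·93 + 0.1375·66 + 0.0986·7 = 89.3802
  x_2 = 0.1689·22 + 0.1112·54 + 1.0849·91 + 0.1055·93 + 0.1300·66 + 0.0960·7 = 127.5068
  x_3 = 0.1530·22 + 0.0459·54 + 0.1102·91 + 1.1818·93 + 0.1529·66 + 0.1909·7 = 137.2055
  x_4 = 0.1427·22 + 0.0565·54 + 0.1283·91 + 0.1957·93 + 1.1710·66 + 0.0970·7 = 114.0285
  x_5 = 0.1020·22 + 0.0418·54 + 0.1010·91 + 0.1643·93 + 0.1326·66 + 1.1297·7 = 45.6270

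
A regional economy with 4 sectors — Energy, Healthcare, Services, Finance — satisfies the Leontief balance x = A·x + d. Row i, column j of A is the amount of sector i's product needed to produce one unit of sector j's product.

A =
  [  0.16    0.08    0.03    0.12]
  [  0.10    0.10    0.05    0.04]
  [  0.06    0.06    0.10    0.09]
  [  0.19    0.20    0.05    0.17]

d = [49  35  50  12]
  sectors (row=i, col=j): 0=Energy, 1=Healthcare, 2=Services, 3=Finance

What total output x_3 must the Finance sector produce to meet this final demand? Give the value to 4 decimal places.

47.9870

Form M = I − A:
  [  0.84   -0.08   -0.03   -0.12]
  [ -0.10    0.90   -0.05   -0.04]
  [ -0.06   -0.06    0.90   -0.09]
  [ -0.19   -0.20   -0.05    0.83]
Leontief inverse L = M⁻¹:
  [  1.2583    0.1596    0.0617    0.1963]
  [  0.1618    1.1497    0.0741    0.0868]
  [  0.1281    0.1194    1.1302    0.1468]
  [  0.3348    0.3208    0.1001    1.2795]
Total output x = L · d:
  x_0 = 1.2583·49 + 0.1596·35 + 0.0617·50 + 0.1963·12 = 72.6828
  x_1 = 0.1618·49 + 1.1497·35 + 0.0741·50 + 0.0868·12 = 52.9157
  x_2 = 0.1281·49 + 0.1194·35 + 1.1302·50 + 0.1468·12 = 68.7275
  x_3 = 0.3348·49 + 0.3208·35 + 0.1001·50 + 1.2795·12 = 47.9870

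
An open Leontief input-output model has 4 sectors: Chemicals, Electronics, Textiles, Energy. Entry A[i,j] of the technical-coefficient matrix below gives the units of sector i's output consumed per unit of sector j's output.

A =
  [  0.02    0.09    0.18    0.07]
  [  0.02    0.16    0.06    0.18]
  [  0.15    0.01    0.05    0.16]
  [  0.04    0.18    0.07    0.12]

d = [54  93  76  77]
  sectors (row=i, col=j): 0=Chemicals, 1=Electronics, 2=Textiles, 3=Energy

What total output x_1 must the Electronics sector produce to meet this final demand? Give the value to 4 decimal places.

149.9937

Form M = I − A:
  [  0.98   -0.09   -0.18   -0.07]
  [ -0.02    0.84   -0.06   -0.18]
  [ -0.15   -0.01    0.95   -0.16]
  [ -0.04   -0.18   -0.07    0.88]
Leontief inverse L = M⁻¹:
  [  1.0639    0.1500    0.2225    0.1558]
  [  0.0541    1.2579    0.1105    0.2817]
  [  0.1810    0.0825    1.1093    0.2330]
  [  0.0738    0.2707    0.1209    1.2196]
Total output x = L · d:
  x_0 = 1.0639·54 + 0.1500·93 + 0.2225·76 + 0.1558·77 = 100.3085
  x_1 = 0.0541·54 + 1.2579·93 + 0.1105·76 + 0.2817·77 = 149.9937
  x_2 = 0.1810·54 + 0.0825·93 + 1.1093·76 + 0.2330·77 = 119.6926
  x_3 = 0.0738·54 + 0.2707·93 + 0.1209·76 + 1.2196·77 = 132.2610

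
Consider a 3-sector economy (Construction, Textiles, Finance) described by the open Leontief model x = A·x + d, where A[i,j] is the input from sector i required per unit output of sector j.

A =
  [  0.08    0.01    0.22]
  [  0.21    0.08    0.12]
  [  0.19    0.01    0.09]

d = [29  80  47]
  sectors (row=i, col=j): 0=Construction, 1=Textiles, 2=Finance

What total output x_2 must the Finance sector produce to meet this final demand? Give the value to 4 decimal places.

62.7696

Form M = I − A:
  [  0.92   -0.01   -0.22]
  [ -0.21    0.92   -0.12]
  [ -0.19   -0.01    0.91]
Leontief inverse L = M⁻¹:
  [  1.1483    0.0155    0.2796]
  [  0.2938    1.0925    0.2151]
  [  0.2430    0.0152    1.1597]
Total output x = L · d:
  x_0 = 1.1483·29 + 0.0155·80 + 0.2796·47 = 47.6843
  x_1 = 0.2938·29 + 1.0925·80 + 0.2151·47 = 106.0283
  x_2 = 0.2430·29 + 0.0152·80 + 1.1597·47 = 62.7696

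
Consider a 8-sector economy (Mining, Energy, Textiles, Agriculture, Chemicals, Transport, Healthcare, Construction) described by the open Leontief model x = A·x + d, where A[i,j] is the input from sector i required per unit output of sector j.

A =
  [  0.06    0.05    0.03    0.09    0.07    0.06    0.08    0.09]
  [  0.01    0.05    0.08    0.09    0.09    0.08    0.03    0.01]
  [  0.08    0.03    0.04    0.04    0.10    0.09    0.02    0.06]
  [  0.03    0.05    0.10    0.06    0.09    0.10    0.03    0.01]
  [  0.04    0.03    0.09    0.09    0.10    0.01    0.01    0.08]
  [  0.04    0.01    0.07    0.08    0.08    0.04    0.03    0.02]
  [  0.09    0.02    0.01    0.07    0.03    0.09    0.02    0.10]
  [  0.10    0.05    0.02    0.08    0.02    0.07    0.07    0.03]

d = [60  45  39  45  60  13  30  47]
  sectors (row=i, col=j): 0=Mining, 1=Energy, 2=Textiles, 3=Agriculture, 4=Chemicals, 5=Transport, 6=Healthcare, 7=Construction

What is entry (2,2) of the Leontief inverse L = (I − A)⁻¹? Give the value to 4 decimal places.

Form M = I − A:
  [  0.94   -0.05   -0.03   -0.09   -0.07   -0.06   -0.08   -0.09]
  [ -0.01    0.95   -0.08   -0.09   -0.09   -0.08   -0.03   -0.01]
  [ -0.08   -0.03    0.96   -0.04   -0.10   -0.09   -0.02   -0.06]
  [ -0.03   -0.05   -0.10    0.94   -0.09   -0.10   -0.03   -0.01]
  [ -0.04   -0.03   -0.09   -0.09    0.90   -0.01   -0.01   -0.08]
  [ -0.04   -0.01   -0.07   -0.08   -0.08    0.96   -0.03   -0.02]
  [ -0.09   -0.02   -0.01   -0.07   -0.03   -0.09    0.98   -0.10]
  [ -0.10   -0.05   -0.02   -0.08   -0.02   -0.07   -0.07    0.97]
Leontief inverse L = M⁻¹:
  [  1.1139    0.0852    0.0849    0.1625    0.1387    0.1238    0.1152    0.1370]
  [  0.0496    1.0770    0.1323    0.1474    0.1554    0.1306    0.0531    0.0464]
  [  0.1253    0.0596    1.0896    0.1041    0.1636    0.1397    0.0507    0.1023]
  [  0.0737    0.0782    0.1534    1.1217    0.1594    0.1529    0.0558    0.0507]
  [  0.0861    0.0614    0.1401    0.1501    1.1642    0.0638    0.0388    0.1202]
  [  0.0766    0.0339    0.1119    0.1289    0.1339    1.0834    0.0519    0.0544]
  [  0.1341    0.0491    0.0538    0.1299    0.0849    0.1406    1.0528    0.1361]
  [  0.1430    0.0792    0.0655    0.1408    0.0786    0.1246    0.1008    1.0700]
Total output x = L · d:
  x_0 = 1.1139·60 + 0.0852·45 + 0.0849·39 + 0.1625·45 + 0.1387·60 + 0.1238·13 + 0.1152·30 + 0.1370·47 = 101.1265
  x_1 = 0.0496·60 + 1.0770·45 + 0.1323·39 + 0.1474·45 + 0.1554·60 + 0.1306·13 + 0.0531·30 + 0.0464·47 = 78.0301
  x_2 = 0.1253·60 + 0.0596·45 + 1.0896·39 + 0.1041·45 + 0.1636·60 + 0.1397·13 + 0.0507·30 + 0.1023·47 = 75.3394
  x_3 = 0.0737·60 + 0.0782·45 + 0.1534·39 + 1.1217·45 + 0.1594·60 + 0.1529·13 + 0.0558·30 + 0.0507·47 = 80.0096
  x_4 = 0.0861·60 + 0.0614·45 + 0.1401·39 + 0.1501·45 + 1.1642·60 + 0.0638·13 + 0.0388·30 + 0.1202·47 = 97.6430
  x_5 = 0.0766·60 + 0.0339·45 + 0.1119·39 + 0.1289·45 + 0.1339·60 + 1.0834·13 + 0.0519·30 + 0.0544·47 = 42.5189
  x_6 = 0.1341·60 + 0.0491·45 + 0.0538·39 + 0.1299·45 + 0.0849·60 + 0.1406·13 + 1.0528·30 + 0.1361·47 = 63.1030
  x_7 = 0.1430·60 + 0.0792·45 + 0.0655·39 + 0.1408·45 + 0.0786·60 + 0.1246·13 + 0.1008·30 + 1.0700·47 = 80.6888

L[2,2] = 1.0896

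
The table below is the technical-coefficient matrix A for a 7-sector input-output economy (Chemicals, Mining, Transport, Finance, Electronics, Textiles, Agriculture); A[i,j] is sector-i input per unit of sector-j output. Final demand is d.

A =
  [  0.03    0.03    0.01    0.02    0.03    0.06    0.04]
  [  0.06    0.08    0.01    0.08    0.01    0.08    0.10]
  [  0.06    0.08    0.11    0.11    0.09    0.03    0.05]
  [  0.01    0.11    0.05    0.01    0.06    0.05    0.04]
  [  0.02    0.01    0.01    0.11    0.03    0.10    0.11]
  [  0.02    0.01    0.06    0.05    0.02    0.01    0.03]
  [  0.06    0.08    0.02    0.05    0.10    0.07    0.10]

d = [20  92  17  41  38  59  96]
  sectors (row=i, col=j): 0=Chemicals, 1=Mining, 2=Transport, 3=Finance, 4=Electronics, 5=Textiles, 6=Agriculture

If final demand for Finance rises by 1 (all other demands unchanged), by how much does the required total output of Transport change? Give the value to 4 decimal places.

Form M = I − A:
  [  0.97   -0.03   -0.01   -0.02   -0.03   -0.06   -0.04]
  [ -0.06    0.92   -0.01   -0.08   -0.01   -0.08   -0.10]
  [ -0.06   -0.08    0.89   -0.11   -0.09   -0.03   -0.05]
  [ -0.01   -0.11   -0.05    0.99   -0.06   -0.05   -0.04]
  [ -0.02   -0.01   -0.01   -0.11    0.97   -0.10   -0.11]
  [ -0.02   -0.01   -0.06   -0.05   -0.02    0.99   -0.03]
  [ -0.06   -0.08   -0.02   -0.05   -0.10   -0.07    0.90]
Leontief inverse L = M⁻¹:
  [  1.0420    0.0474    0.0217    0.0395    0.0453    0.0786    0.0627]
  [  0.0846    1.1203    0.0315    0.1135    0.0414    0.1167    0.1440]
  [  0.0919    0.1340    1.1447    0.1643    0.1335    0.0806    0.1089]
  [  0.0322    0.1411    0.0691    1.0474    0.0836    0.0825    0.0805]
  [  0.0403    0.0470    0.0331    0.1406    1.0625    0.1322    0.1494]
  [  0.0326    0.0321    0.0756    0.0705    0.0392    1.0281    0.0514]
  [  0.0878    0.1213    0.0431    0.0957    0.1354    0.1166    1.1556]
Total output x = L · d:
  x_0 = 1.0420·20 + 0.0474·92 + 0.0217·17 + 0.0395·41 + 0.0453·38 + 0.0786·59 + 0.0627·96 = 39.5627
  x_1 = 0.0846·20 + 1.1203·92 + 0.0315·17 + 0.1135·41 + 0.0414·38 + 0.1167·59 + 0.1440·96 = 132.2211
  x_2 = 0.0919·20 + 0.1340·92 + 1.1447·17 + 0.1643·41 + 0.1335·38 + 0.0806·59 + 0.1089·96 = 60.6377
  x_3 = 0.0322·20 + 0.1411·92 + 0.0691·17 + 1.0474·41 + 0.0836·38 + 0.0825·59 + 0.0805·96 = 73.5100
  x_4 = 0.0403·20 + 0.0470·92 + 0.0331·17 + 0.1406·41 + 1.0625·38 + 0.1322·59 + 0.1494·96 = 73.9706
  x_5 = 0.0326·20 + 0.0321·92 + 0.0756·17 + 0.0705·41 + 0.0392·38 + 1.0281·59 + 0.0514·96 = 74.8713
  x_6 = 0.0878·20 + 0.1213·92 + 0.0431·17 + 0.0957·41 + 0.1354·38 + 0.1166·59 + 1.1556·96 = 140.5308
Δx_2 = L[2,3] · Δd_3 = 0.1643 · 1 = 0.1643

0.1643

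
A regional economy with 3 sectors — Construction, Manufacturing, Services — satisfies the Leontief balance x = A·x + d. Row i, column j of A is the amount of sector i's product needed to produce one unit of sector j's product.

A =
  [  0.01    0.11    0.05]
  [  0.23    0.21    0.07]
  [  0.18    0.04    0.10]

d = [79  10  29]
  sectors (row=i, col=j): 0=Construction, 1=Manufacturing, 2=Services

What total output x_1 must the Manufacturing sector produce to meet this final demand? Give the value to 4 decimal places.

42.5933

Form M = I − A:
  [  0.99   -0.11   -0.05]
  [ -0.23    0.79   -0.07]
  [ -0.18   -0.04    0.90]
Leontief inverse L = M⁻¹:
  [  1.0580    0.1509    0.0705]
  [  0.3281    1.3176    0.1207]
  [  0.2262    0.0887    1.1306]
Total output x = L · d:
  x_0 = 1.0580·79 + 0.1509·10 + 0.0705·29 = 87.1337
  x_1 = 0.3281·79 + 1.3176·10 + 0.1207·29 = 42.5933
  x_2 = 0.2262·79 + 0.0887·10 + 1.1306·29 = 51.5420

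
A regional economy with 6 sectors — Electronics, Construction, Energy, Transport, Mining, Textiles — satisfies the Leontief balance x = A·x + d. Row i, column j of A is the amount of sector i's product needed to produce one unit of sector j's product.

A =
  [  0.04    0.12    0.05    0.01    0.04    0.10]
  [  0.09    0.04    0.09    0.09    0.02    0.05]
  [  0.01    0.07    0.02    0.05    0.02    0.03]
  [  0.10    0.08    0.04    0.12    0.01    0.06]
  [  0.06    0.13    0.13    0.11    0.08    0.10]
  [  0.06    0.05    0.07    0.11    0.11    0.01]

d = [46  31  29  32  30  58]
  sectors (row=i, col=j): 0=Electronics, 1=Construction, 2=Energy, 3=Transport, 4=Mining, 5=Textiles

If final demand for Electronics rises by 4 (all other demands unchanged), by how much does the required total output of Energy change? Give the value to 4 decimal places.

0.1316

Form M = I − A:
  [  0.96   -0.12   -0.05   -0.01   -0.04   -0.10]
  [ -0.09    0.96   -0.09   -0.09   -0.02   -0.05]
  [ -0.01   -0.07    0.98   -0.05   -0.02   -0.03]
  [ -0.10   -0.08   -0.04    0.88   -0.01   -0.06]
  [ -0.06   -0.13   -0.13   -0.11    0.92   -0.10]
  [ -0.06   -0.05   -0.07   -0.11   -0.11    0.99]
Leontief inverse L = M⁻¹:
  [  1.0763    0.1621    0.0906    0.0588    0.0685    0.1301]
  [  0.1254    1.0879    0.1236    0.1356    0.0433    0.0839]
  [  0.0329    0.0936    1.0417    0.0792    0.0327    0.0477]
  [  0.1436    0.1313    0.0789    1.1726    0.0353    0.0982]
  [  0.1210    0.2050    0.1926    0.1926    1.1213    0.1533]
  [  0.1033    0.1088    0.1156    0.1677    0.1372    1.0535]
Total output x = L · d:
  x_0 = 1.0763·46 + 0.1621·31 + 0.0906·29 + 0.0588·32 + 0.0685·30 + 0.1301·58 = 68.6473
  x_1 = 0.1254·46 + 1.0879·31 + 0.1236·29 + 0.1356·32 + 0.0433·30 + 0.0839·58 = 53.5816
  x_2 = 0.0329·46 + 0.0936·31 + 1.0417·29 + 0.0792·32 + 0.0327·30 + 0.0477·58 = 40.9032
  x_3 = 0.1436·46 + 0.1313·31 + 0.0789·29 + 1.1726·32 + 0.0353·30 + 0.0982·58 = 57.2421
  x_4 = 0.1210·46 + 0.2050·31 + 0.1926·29 + 0.1926·32 + 1.1213·30 + 0.1533·58 = 66.2006
  x_5 = 0.1033·46 + 0.1088·31 + 0.1156·29 + 0.1677·32 + 0.1372·30 + 1.0535·58 = 82.0604
Δx_2 = L[2,0] · Δd_0 = 0.0329 · 4 = 0.1316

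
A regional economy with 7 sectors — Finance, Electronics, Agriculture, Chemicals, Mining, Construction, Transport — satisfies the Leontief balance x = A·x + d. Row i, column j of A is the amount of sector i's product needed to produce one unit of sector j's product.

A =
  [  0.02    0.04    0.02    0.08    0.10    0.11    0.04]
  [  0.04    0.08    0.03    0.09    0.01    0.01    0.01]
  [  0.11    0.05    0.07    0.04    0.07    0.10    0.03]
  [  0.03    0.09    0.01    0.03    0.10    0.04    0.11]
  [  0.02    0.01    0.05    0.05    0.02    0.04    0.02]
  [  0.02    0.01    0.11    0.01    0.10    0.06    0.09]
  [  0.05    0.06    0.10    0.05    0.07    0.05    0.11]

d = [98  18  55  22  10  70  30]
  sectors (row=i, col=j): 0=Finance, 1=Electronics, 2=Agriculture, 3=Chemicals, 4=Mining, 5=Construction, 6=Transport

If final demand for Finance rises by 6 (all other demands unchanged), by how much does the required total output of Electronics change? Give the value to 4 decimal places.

Form M = I − A:
  [  0.98   -0.04   -0.02   -0.08   -0.10   -0.11   -0.04]
  [ -0.04    0.92   -0.03   -0.09   -0.01   -0.01   -0.01]
  [ -0.11   -0.05    0.93   -0.04   -0.07   -0.10   -0.03]
  [ -0.03   -0.09   -0.01    0.97   -0.10   -0.04   -0.11]
  [ -0.02   -0.01   -0.05   -0.05    0.98   -0.04   -0.02]
  [ -0.02   -0.01   -0.11   -0.01   -0.10    0.94   -0.09]
  [ -0.05   -0.06   -0.10   -0.05   -0.07   -0.05    0.89]
Leontief inverse L = M⁻¹:
  [  1.0431    0.0675    0.0592    0.1077    0.1428    0.1440    0.0807]
  [  0.0572    1.1061    0.0477    0.1134    0.0378    0.0318    0.0347]
  [  0.1399    0.0817    1.1136    0.0766    0.1227    0.1480    0.0719]
  [  0.0547    0.1210    0.0482    1.0640    0.1367    0.0717    0.1473]
  [  0.0357    0.0265    0.0703    0.0650    1.0452    0.0614    0.0420]
  [  0.0519    0.0363    0.1543    0.0393    0.1422    1.1012    0.1273]
  [  0.0870    0.0985    0.1486    0.0894    0.1222    0.0976    1.1573]
Total output x = L · d:
  x_0 = 1.0431·98 + 0.0675·18 + 0.0592·55 + 0.1077·22 + 0.1428·10 + 0.1440·70 + 0.0807·30 = 122.9917
  x_1 = 0.0572·98 + 1.1061·18 + 0.0477·55 + 0.1134·22 + 0.0378·10 + 0.0318·70 + 0.0347·30 = 34.2723
  x_2 = 0.1399·98 + 0.0817·18 + 1.1136·55 + 0.0766·22 + 0.1227·10 + 0.1480·70 + 0.0719·30 = 91.8557
  x_3 = 0.0547·98 + 0.1210·18 + 0.0482·55 + 1.0640·22 + 0.1367·10 + 0.0717·70 + 0.1473·30 = 44.4020
  x_4 = 0.0357·98 + 0.0265·18 + 0.0703·55 + 0.0650·22 + 1.0452·10 + 0.0614·70 + 0.0420·30 = 25.2816
  x_5 = 0.0519·98 + 0.0363·18 + 0.1543·55 + 0.0393·22 + 0.1422·10 + 1.1012·70 + 0.1273·30 = 97.4120
  x_6 = 0.0870·98 + 0.0985·18 + 0.1486·55 + 0.0894·22 + 0.1222·10 + 0.0976·70 + 1.1573·30 = 63.2044
Δx_1 = L[1,0] · Δd_0 = 0.0572 · 6 = 0.3430

0.3430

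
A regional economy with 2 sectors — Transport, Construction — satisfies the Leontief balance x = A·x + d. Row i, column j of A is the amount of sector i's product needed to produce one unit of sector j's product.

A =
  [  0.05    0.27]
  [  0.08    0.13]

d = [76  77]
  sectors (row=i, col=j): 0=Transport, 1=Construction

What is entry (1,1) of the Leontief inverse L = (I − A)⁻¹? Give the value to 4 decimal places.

Form M = I − A:
  [  0.95   -0.27]
  [ -0.08    0.87]
Leontief inverse L = M⁻¹:
  [  1.0809    0.3354]
  [  0.0994    1.1803]
Total output x = L · d:
  x_0 = 1.0809·76 + 0.3354·77 = 107.9761
  x_1 = 0.0994·76 + 1.1803·77 = 98.4346

L[1,1] = 1.1803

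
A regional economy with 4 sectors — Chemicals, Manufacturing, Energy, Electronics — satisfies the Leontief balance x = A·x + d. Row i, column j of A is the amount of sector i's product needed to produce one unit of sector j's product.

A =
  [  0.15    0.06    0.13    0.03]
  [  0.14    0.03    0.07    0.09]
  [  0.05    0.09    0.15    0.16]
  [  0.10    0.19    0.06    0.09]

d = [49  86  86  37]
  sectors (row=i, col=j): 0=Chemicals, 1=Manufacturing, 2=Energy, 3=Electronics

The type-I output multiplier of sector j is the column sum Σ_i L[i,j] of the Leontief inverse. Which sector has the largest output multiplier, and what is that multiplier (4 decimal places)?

Form M = I − A:
  [  0.85   -0.06   -0.13   -0.03]
  [ -0.14    0.97   -0.07   -0.09]
  [ -0.05   -0.09    0.85   -0.16]
  [ -0.10   -0.19   -0.06    0.91]
Leontief inverse L = M⁻¹:
  [  1.2167    0.1109    0.2013    0.0865]
  [  0.2019    1.0822    0.1296    0.1365]
  [  0.1276    0.1680    1.2265    0.2365]
  [  0.1843    0.2492    0.1301    1.1525]
Total output x = L · d:
  x_0 = 1.2167·49 + 0.1109·86 + 0.2013·86 + 0.0865·37 = 89.6703
  x_1 = 0.2019·49 + 1.0822·86 + 0.1296·86 + 0.1365·37 = 119.1601
  x_2 = 0.1276·49 + 0.1680·86 + 1.2265·86 + 0.2365·37 = 134.9344
  x_3 = 0.1843·49 + 0.2492·86 + 0.1301·86 + 1.1525·37 = 84.2896
Output multipliers (column sums of L):
  Chemicals: 1.7306
  Manufacturing: 1.6103
  Energy: 1.6875
  Electronics: 1.6119

Chemicals (1.7306)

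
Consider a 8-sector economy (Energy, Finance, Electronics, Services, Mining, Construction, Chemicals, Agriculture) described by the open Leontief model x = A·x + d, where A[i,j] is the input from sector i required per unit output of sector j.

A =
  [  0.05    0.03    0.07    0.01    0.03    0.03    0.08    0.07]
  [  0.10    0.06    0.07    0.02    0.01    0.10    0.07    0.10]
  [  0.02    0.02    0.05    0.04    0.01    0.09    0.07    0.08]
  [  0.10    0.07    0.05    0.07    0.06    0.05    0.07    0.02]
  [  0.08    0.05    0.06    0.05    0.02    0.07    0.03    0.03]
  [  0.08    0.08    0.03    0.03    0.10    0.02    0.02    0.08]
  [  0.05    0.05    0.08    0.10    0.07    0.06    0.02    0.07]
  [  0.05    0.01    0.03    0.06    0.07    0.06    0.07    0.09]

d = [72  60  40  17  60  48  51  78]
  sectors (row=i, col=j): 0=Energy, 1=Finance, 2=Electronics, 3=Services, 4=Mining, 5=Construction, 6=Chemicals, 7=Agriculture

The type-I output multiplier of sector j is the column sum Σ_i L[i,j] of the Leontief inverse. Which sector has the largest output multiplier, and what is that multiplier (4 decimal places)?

Agriculture (1.9762)

Form M = I − A:
  [  0.95   -0.03   -0.07   -0.01   -0.03   -0.03   -0.08   -0.07]
  [ -0.10    0.94   -0.07   -0.02   -0.01   -0.10   -0.07   -0.10]
  [ -0.02   -0.02    0.95   -0.04   -0.01   -0.09   -0.07   -0.08]
  [ -0.10   -0.07   -0.05    0.93   -0.06   -0.05   -0.07   -0.02]
  [ -0.08   -0.05   -0.06   -0.05    0.98   -0.07   -0.03   -0.03]
  [ -0.08   -0.08   -0.03   -0.03   -0.10    0.98   -0.02   -0.08]
  [ -0.05   -0.05   -0.08   -0.10   -0.07   -0.06    0.98   -0.07]
  [ -0.05   -0.01   -0.03   -0.06   -0.07   -0.06   -0.07    0.91]
Leontief inverse L = M⁻¹:
  [  1.0886    0.0568    0.1061    0.0430    0.0613    0.0697    0.1153    0.1173]
  [  0.1580    1.1005    0.1201    0.0626    0.0576    0.1533    0.1216    0.1698]
  [  0.0632    0.0511    1.0849    0.0747    0.0479    0.1283    0.1049    0.1284]
  [  0.1578    0.1108    0.1001    1.1100    0.0993    0.1011    0.1180    0.0788]
  [  0.1247    0.0818    0.0976    0.0799    1.0526    0.1094    0.0688    0.0785]
  [  0.1317    0.1133    0.0731    0.0641    0.1329    1.0676    0.0640    0.1336]
  [  0.1090    0.0905    0.1269    0.1415    0.1113    0.1128    1.0698    0.1285]
  [  0.1007    0.0449    0.0716    0.1000    0.1104    0.1039    0.1107    1.1414]
Total output x = L · d:
  x_0 = 1.0886·72 + 0.0568·60 + 0.1061·40 + 0.0430·17 + 0.0613·60 + 0.0697·48 + 0.1153·51 + 0.1173·78 = 108.8152
  x_1 = 0.1580·72 + 1.1005·60 + 0.1201·40 + 0.0626·17 + 0.0576·60 + 0.1533·48 + 0.1216·51 + 0.1698·78 = 113.5301
  x_2 = 0.0632·72 + 0.0511·60 + 1.0849·40 + 0.0747·17 + 0.0479·60 + 0.1283·48 + 0.1049·51 + 0.1284·78 = 76.6794
  x_3 = 0.1578·72 + 0.1108·60 + 0.1001·40 + 1.1100·17 + 0.0993·60 + 0.1011·48 + 0.1180·51 + 0.0788·78 = 63.8608
  x_4 = 0.1247·72 + 0.0818·60 + 0.0976·40 + 0.0799·17 + 1.0526·60 + 0.1094·48 + 0.0688·51 + 0.0785·78 = 97.1903
  x_5 = 0.1317·72 + 0.1133·60 + 0.0731·40 + 0.0641·17 + 0.1329·60 + 1.0676·48 + 0.0640·51 + 0.1336·78 = 93.1992
  x_6 = 0.1090·72 + 0.0905·60 + 0.1269·40 + 0.1415·17 + 0.1113·60 + 0.1128·48 + 1.0698·51 + 0.1285·78 = 97.4374
  x_7 = 0.1007·72 + 0.0449·60 + 0.0716·40 + 0.1000·17 + 0.1104·60 + 0.1039·48 + 0.1107·51 + 1.1414·78 = 120.7956
Output multipliers (column sums of L):
  Energy: 1.9339
  Finance: 1.6497
  Electronics: 1.7806
  Services: 1.6758
  Mining: 1.6734
  Construction: 1.8460
  Chemicals: 1.7730
  Agriculture: 1.9762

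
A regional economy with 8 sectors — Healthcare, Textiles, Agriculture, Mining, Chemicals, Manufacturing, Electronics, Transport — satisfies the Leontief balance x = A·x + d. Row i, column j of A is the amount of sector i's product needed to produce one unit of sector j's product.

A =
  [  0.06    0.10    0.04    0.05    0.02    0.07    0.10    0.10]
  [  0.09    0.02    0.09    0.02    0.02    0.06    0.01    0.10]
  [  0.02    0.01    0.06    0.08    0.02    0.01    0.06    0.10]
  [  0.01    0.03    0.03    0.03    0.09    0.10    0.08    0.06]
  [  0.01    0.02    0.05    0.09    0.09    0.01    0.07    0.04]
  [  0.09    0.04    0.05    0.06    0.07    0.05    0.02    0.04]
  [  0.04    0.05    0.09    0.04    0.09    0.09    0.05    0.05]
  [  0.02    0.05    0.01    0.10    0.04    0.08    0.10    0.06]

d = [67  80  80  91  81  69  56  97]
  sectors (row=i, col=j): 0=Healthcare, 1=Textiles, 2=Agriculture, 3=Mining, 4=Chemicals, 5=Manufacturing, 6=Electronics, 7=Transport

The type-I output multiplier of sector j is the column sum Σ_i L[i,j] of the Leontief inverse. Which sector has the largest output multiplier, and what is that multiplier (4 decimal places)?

Transport (1.9568)

Form M = I − A:
  [  0.94   -0.10   -0.04   -0.05   -0.02   -0.07   -0.10   -0.10]
  [ -0.09    0.98   -0.09   -0.02   -0.02   -0.06   -0.01   -0.10]
  [ -0.02   -0.01    0.94   -0.08   -0.02   -0.01   -0.06   -0.10]
  [ -0.01   -0.03   -0.03    0.97   -0.09   -0.10   -0.08   -0.06]
  [ -0.01   -0.02   -0.05   -0.09    0.91   -0.01   -0.07   -0.04]
  [ -0.09   -0.04   -0.05   -0.06   -0.07    0.95   -0.02   -0.04]
  [ -0.04   -0.05   -0.09   -0.04   -0.09   -0.09    0.95   -0.05]
  [ -0.02   -0.05   -0.01   -0.10   -0.04   -0.08   -0.10    0.94]
Leontief inverse L = M⁻¹:
  [  1.1040    0.1402    0.0916    0.1059    0.0729    0.1320    0.1580    0.1660]
  [  0.1203    1.0522    0.1238    0.0678    0.0557    0.1028    0.0595    0.1521]
  [  0.0408    0.0348    1.0900    0.1202    0.0580    0.0517    0.1039    0.1419]
  [  0.0412    0.0583    0.0697    1.0777    0.1382    0.1430    0.1244    0.1054]
  [  0.0306    0.0431    0.0842    0.1307    1.1339    0.0491    0.1132    0.0815]
  [  0.1205    0.0715    0.0870    0.1051    0.1114    1.0934    0.0686    0.0913]
  [  0.0756    0.0822    0.1356    0.0948    0.1402    0.1372    1.1026    0.1077]
  [  0.0543    0.0822    0.0530    0.1464    0.0925    0.1338    0.1488    1.1109]
Total output x = L · d:
  x_0 = 1.1040·67 + 0.1402·80 + 0.0916·80 + 0.1059·91 + 0.0729·81 + 0.1320·69 + 0.1580·56 + 0.1660·97 = 142.1192
  x_1 = 0.1203·67 + 1.0522·80 + 0.1238·80 + 0.0678·91 + 0.0557·81 + 0.1028·69 + 0.0595·56 + 0.1521·97 = 137.9931
  x_2 = 0.0408·67 + 0.0348·80 + 1.0900·80 + 0.1202·91 + 0.0580·81 + 0.0517·69 + 0.1039·56 + 0.1419·97 = 131.5113
  x_3 = 0.0412·67 + 0.0583·80 + 0.0697·80 + 1.0777·91 + 0.1382·81 + 0.1430·69 + 0.1244·56 + 0.1054·97 = 149.3233
  x_4 = 0.0306·67 + 0.0431·80 + 0.0842·80 + 0.1307·91 + 1.1339·81 + 0.0491·69 + 0.1132·56 + 0.0815·97 = 133.6071
  x_5 = 0.1205·67 + 0.0715·80 + 0.0870·80 + 0.1051·91 + 0.1114·81 + 1.0934·69 + 0.0686·56 + 0.0913·97 = 127.4775
  x_6 = 0.0756·67 + 0.0822·80 + 0.1356·80 + 0.0948·91 + 0.1402·81 + 0.1372·69 + 1.1026·56 + 0.1077·97 = 124.1263
  x_7 = 0.0543·67 + 0.0822·80 + 0.0530·80 + 0.1464·91 + 0.0925·81 + 0.1338·69 + 0.1488·56 + 1.1109·97 = 160.5793
Output multipliers (column sums of L):
  Healthcare: 1.5874
  Textiles: 1.5644
  Agriculture: 1.7348
  Mining: 1.8486
  Chemicals: 1.8027
  Manufacturing: 1.8430
  Electronics: 1.8790
  Transport: 1.9568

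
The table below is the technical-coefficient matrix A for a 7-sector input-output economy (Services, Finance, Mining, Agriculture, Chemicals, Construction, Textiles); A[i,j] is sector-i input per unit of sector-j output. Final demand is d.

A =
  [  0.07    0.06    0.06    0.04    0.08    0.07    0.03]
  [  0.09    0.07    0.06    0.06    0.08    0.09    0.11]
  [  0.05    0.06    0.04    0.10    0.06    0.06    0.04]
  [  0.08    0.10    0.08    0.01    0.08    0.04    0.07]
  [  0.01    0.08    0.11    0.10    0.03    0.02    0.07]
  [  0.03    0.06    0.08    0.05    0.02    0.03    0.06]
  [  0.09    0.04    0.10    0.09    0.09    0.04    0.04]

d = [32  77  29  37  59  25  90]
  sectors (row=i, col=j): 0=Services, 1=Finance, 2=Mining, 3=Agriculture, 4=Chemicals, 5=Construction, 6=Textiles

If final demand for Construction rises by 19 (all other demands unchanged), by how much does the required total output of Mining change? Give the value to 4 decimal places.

1.8366

Form M = I − A:
  [  0.93   -0.06   -0.06   -0.04   -0.08   -0.07   -0.03]
  [ -0.09    0.93   -0.06   -0.06   -0.08   -0.09   -0.11]
  [ -0.05   -0.06    0.96   -0.10   -0.06   -0.06   -0.04]
  [ -0.08   -0.10   -0.08    0.99   -0.08   -0.04   -0.07]
  [ -0.01   -0.08   -0.11   -0.10    0.97   -0.02   -0.07]
  [ -0.03   -0.06   -0.08   -0.05   -0.02    0.97   -0.06]
  [ -0.09   -0.04   -0.10   -0.09   -0.09   -0.04    0.96]
Leontief inverse L = M⁻¹:
  [  1.1115    0.1093    0.1144    0.0878    0.1241    0.1067    0.0741]
  [  0.1505    1.1359    0.1366    0.1256    0.1435    0.1398    0.1689]
  [  0.0947    0.1115    1.0958    0.1447    0.1067    0.0967    0.0858]
  [  0.1302    0.1544    0.1416    1.0677    0.1332    0.0842    0.1205]
  [  0.0596    0.1327    0.1657    0.1502    1.0816    0.0602    0.1175]
  [  0.0682    0.0997    0.1233    0.0896    0.0597    1.0616    0.0959]
  [  0.1410    0.1003    0.1645    0.1464    0.1451    0.0837    1.0909]
Total output x = L · d:
  x_0 = 1.1115·32 + 0.1093·77 + 0.1144·29 + 0.0878·37 + 0.1241·59 + 0.1067·25 + 0.0741·90 = 67.2063
  x_1 = 0.1505·32 + 1.1359·77 + 0.1366·29 + 0.1256·37 + 0.1435·59 + 0.1398·25 + 0.1689·90 = 128.0495
  x_2 = 0.0947·32 + 0.1115·77 + 1.0958·29 + 0.1447·37 + 0.1067·59 + 0.0967·25 + 0.0858·90 = 65.1776
  x_3 = 0.1302·32 + 0.1544·77 + 0.1416·29 + 1.0677·37 + 0.1332·59 + 0.0842·25 + 0.1205·90 = 80.4764
  x_4 = 0.0596·32 + 0.1327·77 + 0.1657·29 + 0.1502·37 + 1.0816·59 + 0.0602·25 + 0.1175·90 = 98.3812
  x_5 = 0.0682·32 + 0.0997·77 + 0.1233·29 + 0.0896·37 + 0.0597·59 + 1.0616·25 + 0.0959·90 = 55.4433
  x_6 = 0.1410·32 + 0.1003·77 + 0.1645·29 + 0.1464·37 + 0.1451·59 + 0.0837·25 + 1.0909·90 = 131.2534
Δx_2 = L[2,5] · Δd_5 = 0.0967 · 19 = 1.8366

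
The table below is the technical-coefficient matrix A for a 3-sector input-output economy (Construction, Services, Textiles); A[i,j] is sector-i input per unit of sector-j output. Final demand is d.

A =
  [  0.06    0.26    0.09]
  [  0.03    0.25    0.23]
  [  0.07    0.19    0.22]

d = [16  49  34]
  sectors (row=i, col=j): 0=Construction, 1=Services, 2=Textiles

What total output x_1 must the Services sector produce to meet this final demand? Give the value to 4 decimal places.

Form M = I − A:
  [  0.94   -0.26   -0.09]
  [ -0.03    0.75   -0.23]
  [ -0.07   -0.19    0.78]
Leontief inverse L = M⁻¹:
  [  1.0973    0.4458    0.2581]
  [  0.0801    1.4735    0.4437]
  [  0.1180    0.3989    1.4133]
Total output x = L · d:
  x_0 = 1.0973·16 + 0.4458·49 + 0.2581·34 = 48.1724
  x_1 = 0.0801·16 + 1.4735·49 + 0.4437·34 = 88.5698
  x_2 = 0.1180·16 + 0.3989·49 + 1.4133·34 = 69.4876

88.5698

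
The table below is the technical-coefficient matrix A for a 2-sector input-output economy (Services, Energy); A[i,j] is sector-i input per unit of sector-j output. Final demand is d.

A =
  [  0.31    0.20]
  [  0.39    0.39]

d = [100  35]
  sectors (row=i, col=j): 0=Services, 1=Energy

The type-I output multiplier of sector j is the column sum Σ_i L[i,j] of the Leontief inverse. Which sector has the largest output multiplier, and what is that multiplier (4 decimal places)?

Services (2.9163)

Form M = I − A:
  [  0.69   -0.20]
  [ -0.39    0.61]
Leontief inverse L = M⁻¹:
  [  1.7789    0.5833]
  [  1.1374    2.0122]
Total output x = L · d:
  x_0 = 1.7789·100 + 0.5833·35 = 198.3085
  x_1 = 1.1374·100 + 2.0122·35 = 184.1645
Output multipliers (column sums of L):
  Services: 2.9163
  Energy: 2.5955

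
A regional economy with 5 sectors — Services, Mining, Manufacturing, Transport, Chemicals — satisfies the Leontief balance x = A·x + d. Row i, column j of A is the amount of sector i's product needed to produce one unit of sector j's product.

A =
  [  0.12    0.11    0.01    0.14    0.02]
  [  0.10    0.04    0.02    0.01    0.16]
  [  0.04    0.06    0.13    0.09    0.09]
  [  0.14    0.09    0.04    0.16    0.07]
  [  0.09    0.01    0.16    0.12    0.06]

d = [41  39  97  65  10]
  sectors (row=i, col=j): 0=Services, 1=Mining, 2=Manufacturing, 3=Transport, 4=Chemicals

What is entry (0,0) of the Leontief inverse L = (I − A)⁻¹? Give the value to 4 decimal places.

L[0,0] = 1.1984

Form M = I − A:
  [  0.88   -0.11   -0.01   -0.14   -0.02]
  [ -0.10    0.96   -0.02   -0.01   -0.16]
  [ -0.04   -0.06    0.87   -0.09   -0.09]
  [ -0.14   -0.09   -0.04    0.84   -0.07]
  [ -0.09   -0.01   -0.16   -0.12    0.94]
Leontief inverse L = M⁻¹:
  [  1.1984    0.1609    0.0408    0.2164    0.0729]
  [  0.1570    1.0728    0.0663    0.0743    0.1978]
  [  0.1073    0.1037    1.1876    0.1672    0.1461]
  [  0.2354    0.1520    0.0886    1.2600    0.1332]
  [  0.1647    0.0639    0.2181    0.2108    1.1148]
Total output x = L · d:
  x_0 = 1.1984·41 + 0.1609·39 + 0.0408·97 + 0.2164·65 + 0.0729·10 = 74.1689
  x_1 = 0.1570·41 + 1.0728·39 + 0.0663·97 + 0.0743·65 + 0.1978·10 = 61.5110
  x_2 = 0.1073·41 + 0.1037·39 + 1.1876·97 + 0.1672·65 + 0.1461·10 = 135.9736
  x_3 = 0.2354·41 + 0.1520·39 + 0.0886·97 + 1.2600·65 + 0.1332·10 = 107.4121
  x_4 = 0.1647·41 + 0.0639·39 + 0.2181·97 + 0.2108·65 + 1.1148·10 = 55.2506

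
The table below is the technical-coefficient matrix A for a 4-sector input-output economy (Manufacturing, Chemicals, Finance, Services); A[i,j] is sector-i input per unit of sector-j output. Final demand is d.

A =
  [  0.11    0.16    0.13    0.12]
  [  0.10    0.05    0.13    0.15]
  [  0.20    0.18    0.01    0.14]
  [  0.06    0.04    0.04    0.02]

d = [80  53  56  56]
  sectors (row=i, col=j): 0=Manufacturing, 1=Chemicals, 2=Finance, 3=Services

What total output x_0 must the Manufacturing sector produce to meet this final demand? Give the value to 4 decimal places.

133.5359

Form M = I − A:
  [  0.89   -0.16   -0.13   -0.12]
  [ -0.10    0.95   -0.13   -0.15]
  [ -0.20   -0.18    0.99   -0.14]
  [ -0.06   -0.04   -0.04    0.98]
Leontief inverse L = M⁻¹:
  [  1.2115    0.2511    0.2008    0.2155]
  [  0.1821    1.1268    0.1808    0.2206]
  [  0.2911    0.2658    1.0926    0.2324]
  [  0.0935    0.0722    0.0643    1.0521]
Total output x = L · d:
  x_0 = 1.2115·80 + 0.2511·53 + 0.2008·56 + 0.2155·56 = 133.5359
  x_1 = 0.1821·80 + 1.1268·53 + 0.1808·56 + 0.2206·56 = 96.7705
  x_2 = 0.2911·80 + 0.2658·53 + 1.0926·56 + 0.2324·56 = 111.5768
  x_3 = 0.0935·80 + 0.0722·53 + 0.0643·56 + 1.0521·56 = 73.8225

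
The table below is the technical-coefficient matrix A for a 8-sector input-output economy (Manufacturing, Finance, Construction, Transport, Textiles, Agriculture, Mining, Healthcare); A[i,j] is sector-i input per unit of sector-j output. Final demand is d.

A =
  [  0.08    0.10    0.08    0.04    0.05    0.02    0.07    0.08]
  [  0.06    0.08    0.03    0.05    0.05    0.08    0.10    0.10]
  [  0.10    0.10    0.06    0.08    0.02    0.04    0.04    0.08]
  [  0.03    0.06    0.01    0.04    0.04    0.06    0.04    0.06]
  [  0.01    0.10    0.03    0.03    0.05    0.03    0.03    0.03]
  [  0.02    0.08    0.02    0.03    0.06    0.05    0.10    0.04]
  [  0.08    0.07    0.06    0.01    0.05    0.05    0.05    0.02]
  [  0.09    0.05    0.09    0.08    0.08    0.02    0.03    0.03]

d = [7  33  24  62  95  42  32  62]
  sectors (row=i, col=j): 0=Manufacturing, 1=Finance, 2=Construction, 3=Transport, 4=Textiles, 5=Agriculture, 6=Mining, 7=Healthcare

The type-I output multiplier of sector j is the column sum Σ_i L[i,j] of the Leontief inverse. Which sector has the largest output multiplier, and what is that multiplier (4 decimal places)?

Form M = I − A:
  [  0.92   -0.10   -0.08   -0.04   -0.05   -0.02   -0.07   -0.08]
  [ -0.06    0.92   -0.03   -0.05   -0.05   -0.08   -0.10   -0.10]
  [ -0.10   -0.10    0.94   -0.08   -0.02   -0.04   -0.04   -0.08]
  [ -0.03   -0.06   -0.01    0.96   -0.04   -0.06   -0.04   -0.06]
  [ -0.01   -0.10   -0.03   -0.03    0.95   -0.03   -0.03   -0.03]
  [ -0.02   -0.08   -0.02   -0.03   -0.06    0.95   -0.10   -0.04]
  [ -0.08   -0.07   -0.06   -0.01   -0.05   -0.05    0.95   -0.02]
  [ -0.09   -0.05   -0.09   -0.08   -0.08   -0.02   -0.03    0.97]
Leontief inverse L = M⁻¹:
  [  1.1420    0.1768    0.1293    0.0853    0.0978    0.0623    0.1258    0.1365]
  [  0.1196    1.1569    0.0788    0.0933    0.1018    0.1239    0.1589    0.1529]
  [  0.1605    0.1756    1.1078    0.1254    0.0683    0.0829    0.0975    0.1380]
  [  0.0644    0.1071    0.0382    1.0667    0.0722    0.0876    0.0770    0.0929]
  [  0.0420    0.1447    0.0546    0.0553    1.0783    0.0577    0.0651    0.0634]
  [  0.0612    0.1361    0.0529    0.0589    0.0965    1.0835    0.1431    0.0777]
  [  0.1242    0.1296    0.0955    0.0417    0.0852    0.0818    1.0945    0.0626]
  [  0.1409    0.1199    0.1305    0.1194    0.1202    0.0567    0.0774    1.0807]
Total output x = L · d:
  x_0 = 1.1420·7 + 0.1768·33 + 0.1293·24 + 0.0853·62 + 0.0978·95 + 0.0623·42 + 0.1258·32 + 0.1365·62 = 46.6135
  x_1 = 0.1196·7 + 1.1569·33 + 0.0788·24 + 0.0933·62 + 0.1018·95 + 0.1239·42 + 0.1589·32 + 0.1529·62 = 76.1338
  x_2 = 0.1605·7 + 0.1756·33 + 1.1078·24 + 0.1254·62 + 0.0683·95 + 0.0829·42 + 0.0975·32 + 0.1380·62 = 62.9227
  x_3 = 0.0644·7 + 0.1071·33 + 0.0382·24 + 1.0667·62 + 0.0722·95 + 0.0876·42 + 0.0770·32 + 0.0929·62 = 89.7933
  x_4 = 0.0420·7 + 0.1447·33 + 0.0546·24 + 0.0553·62 + 1.0783·95 + 0.0577·42 + 0.0651·32 + 0.0634·62 = 120.6892
  x_5 = 0.0612·7 + 0.1361·33 + 0.0529·24 + 0.0589·62 + 0.0965·95 + 1.0835·42 + 0.1431·32 + 0.0777·62 = 73.9083
  x_6 = 0.1242·7 + 0.1296·33 + 0.0955·24 + 0.0417·62 + 0.0852·95 + 0.0818·42 + 1.0945·32 + 0.0626·62 = 60.4598
  x_7 = 0.1409·7 + 0.1199·33 + 0.1305·24 + 0.1194·62 + 0.1202·95 + 0.0567·42 + 0.0774·32 + 1.0807·62 = 98.7583
Output multipliers (column sums of L):
  Manufacturing: 1.8548
  Finance: 2.1467
  Construction: 1.6876
  Transport: 1.6459
  Textiles: 1.7202
  Agriculture: 1.6366
  Mining: 1.8392
  Healthcare: 1.8048

Finance (2.1467)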